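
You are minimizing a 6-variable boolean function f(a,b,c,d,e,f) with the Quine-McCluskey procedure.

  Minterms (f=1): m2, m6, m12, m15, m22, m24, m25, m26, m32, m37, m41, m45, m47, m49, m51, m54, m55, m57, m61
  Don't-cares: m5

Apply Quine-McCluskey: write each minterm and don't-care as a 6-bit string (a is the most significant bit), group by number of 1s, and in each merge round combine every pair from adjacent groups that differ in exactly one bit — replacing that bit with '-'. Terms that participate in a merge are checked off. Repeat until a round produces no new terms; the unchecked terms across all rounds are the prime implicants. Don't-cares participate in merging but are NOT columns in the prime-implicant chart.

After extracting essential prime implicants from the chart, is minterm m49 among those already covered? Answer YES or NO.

Round 0: 000010✓ 000101✓ 000110✓ 001100 001111✓ 010110✓ 011000✓ 011001✓ 011010✓ 100000 100101✓ 101001✓ 101101✓ 101111✓ 110001✓ 110011✓ 110110✓ 110111✓ 111001✓ 111101✓
Round 1: -00101 -01111 -10110 -11001 0-0110 000-10 0110-0 01100- 1-1001✓ 1-1101✓ 10-101 101-01✓ 1011-1 11-001 110-11 1100-1 11011- 111-01✓
Round 2: 1-1-01
PIs = {-00101, -01111, -10110, -11001, 0-0110, 000-10, 001100, 0110-0, 01100-, 1-1-01, 10-101, 100000, 1011-1, 11-001, 110-11, 1100-1, 11011-}
Coverage chart:
  m2: 000-10 ←essential
  m6: 0-0110,000-10
  m12: 001100 ←essential
  m15: -01111 ←essential
  m22: -10110,0-0110
  m24: 0110-0,01100-
  m25: -11001,01100-
  m26: 0110-0 ←essential
  m32: 100000 ←essential
  m37: -00101,10-101
  m41: 1-1-01 ←essential
  m45: 1-1-01,10-101,1011-1
  m47: -01111,1011-1
  m49: 11-001,1100-1
  m51: 110-11,1100-1
  m54: -10110,11011-
  m55: 110-11,11011-
  m57: -11001,1-1-01,11-001
  m61: 1-1-01 ←essential
Essential: -01111, 000-10, 001100, 0110-0, 1-1-01, 100000

NO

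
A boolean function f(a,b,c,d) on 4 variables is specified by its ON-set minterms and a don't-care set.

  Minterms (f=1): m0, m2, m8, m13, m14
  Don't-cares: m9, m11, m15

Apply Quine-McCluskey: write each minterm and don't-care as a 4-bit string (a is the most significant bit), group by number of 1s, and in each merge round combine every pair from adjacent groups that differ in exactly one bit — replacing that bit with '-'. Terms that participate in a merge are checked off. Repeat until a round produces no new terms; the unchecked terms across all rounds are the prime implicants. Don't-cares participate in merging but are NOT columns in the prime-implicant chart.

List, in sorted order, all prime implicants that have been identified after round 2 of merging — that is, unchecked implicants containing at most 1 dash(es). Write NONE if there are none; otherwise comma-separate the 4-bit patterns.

Round 0: 0000✓ 0010✓ 1000✓ 1001✓ 1011✓ 1101✓ 1110✓ 1111✓
Round 1: -000 00-0 1-01✓ 1-11✓ 10-1✓ 100- 11-1✓ 111-
Round 2: 1--1
PIs = {-000, 00-0, 1--1, 100-, 111-}

-000, 00-0, 100-, 111-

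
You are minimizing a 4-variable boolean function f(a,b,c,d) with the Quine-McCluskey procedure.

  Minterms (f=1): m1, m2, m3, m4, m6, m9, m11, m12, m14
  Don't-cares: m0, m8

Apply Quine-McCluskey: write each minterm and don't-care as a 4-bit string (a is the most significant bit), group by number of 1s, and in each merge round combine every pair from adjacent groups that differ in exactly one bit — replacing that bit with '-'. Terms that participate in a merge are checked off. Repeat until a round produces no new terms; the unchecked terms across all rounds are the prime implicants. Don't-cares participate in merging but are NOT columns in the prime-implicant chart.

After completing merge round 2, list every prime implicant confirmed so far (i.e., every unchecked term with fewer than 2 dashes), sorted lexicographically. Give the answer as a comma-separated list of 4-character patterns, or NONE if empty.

NONE

Round 0: 0000✓ 0001✓ 0010✓ 0011✓ 0100✓ 0110✓ 1000✓ 1001✓ 1011✓ 1100✓ 1110✓
Round 1: -000✓ -001✓ -011✓ -100✓ -110✓ 0-00✓ 0-10✓ 00-0✓ 00-1✓ 000-✓ 001-✓ 01-0✓ 1-00✓ 10-1✓ 100-✓ 11-0✓
Round 2: --00 -0-1 -00- -1-0 0--0 00--
PIs = {--00, -0-1, -00-, -1-0, 0--0, 00--}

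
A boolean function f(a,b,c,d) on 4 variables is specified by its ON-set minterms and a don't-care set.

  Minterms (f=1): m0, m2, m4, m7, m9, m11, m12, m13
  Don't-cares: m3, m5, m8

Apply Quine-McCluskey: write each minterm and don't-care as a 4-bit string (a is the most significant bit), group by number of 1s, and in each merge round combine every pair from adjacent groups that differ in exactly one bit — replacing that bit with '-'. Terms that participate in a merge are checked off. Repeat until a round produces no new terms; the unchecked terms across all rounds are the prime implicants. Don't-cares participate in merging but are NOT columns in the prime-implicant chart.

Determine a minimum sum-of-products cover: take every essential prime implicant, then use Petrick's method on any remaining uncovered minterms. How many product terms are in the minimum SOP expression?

4

[col 0] 0000*, 0010*, 0011*, 0100*, 0101*, 0111*, 1000*, 1001*, 1011*, 1100*, 1101*
[col 1] -000*, -011, -100*, -101*, 0-00*, 0-11, 00-0, 001-, 01-1, 010-*, 1-00*, 1-01*, 10-1, 100-*, 110-*
[col 2] --00, -10-, 1-0-
Prime implicants: --00, -011, -10-, 0-11, 00-0, 001-, 01-1, 1-0-, 10-1
PI chart (minterm → PIs covering it):
  0 | --00,00-0
  2 | 00-0,001-
  4 | --00,-10-
  7 | 0-11,01-1
  9 | 1-0-,10-1
  11 | -011,10-1
  12 | --00,-10-,1-0-
  13 | -10-,1-0-
(no essential prime implicants)
Petrick residual → -10-, 0-11, 00-0, 10-1
Minimum SOP uses 4 PIs: bc' + a'cd + a'b'd' + ab'd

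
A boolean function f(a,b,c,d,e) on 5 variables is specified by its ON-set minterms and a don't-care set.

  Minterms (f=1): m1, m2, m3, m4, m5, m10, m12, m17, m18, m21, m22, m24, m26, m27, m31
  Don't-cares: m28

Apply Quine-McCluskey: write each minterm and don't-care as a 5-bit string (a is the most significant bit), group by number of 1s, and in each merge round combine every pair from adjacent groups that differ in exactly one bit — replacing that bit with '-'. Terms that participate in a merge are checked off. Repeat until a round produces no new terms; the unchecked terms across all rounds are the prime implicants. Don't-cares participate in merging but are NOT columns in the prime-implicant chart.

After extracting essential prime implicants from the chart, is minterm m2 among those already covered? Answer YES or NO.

size-2^0 implicants → 00001(✓)  00010(✓)  00011(✓)  00100(✓)  00101(✓)  01010(✓)  01100(✓)  10001(✓)  10010(✓)  10101(✓)  10110(✓)  11000(✓)  11010(✓)  11011(✓)  11100(✓)  11111(✓)
size-2^1 implicants → -0001(✓)  -0010(✓)  -0101(✓)  -1010(✓)  -1100  0-010(✓)  0-100  00-01(✓)  000-1  0001-  0010-  1-010(✓)  10-01(✓)  10-10  11-00  11-11  110-0  1101-
size-2^2 implicants → --010  -0-01
Unchecked terms (primes): --010, -0-01, -1100, 0-100, 000-1, 0001-, 0010-, 10-10, 11-00, 11-11, 110-0, 1101-
Minterm coverage:
  m1 ⊆ -0-01,000-1
  m2 ⊆ --010,0001-
  m3 ⊆ 000-1,0001-
  m4 ⊆ 0-100,0010-
  m5 ⊆ -0-01,0010-
  m10 ⊆ --010 [E]
  m12 ⊆ -1100,0-100
  m17 ⊆ -0-01 [E]
  m18 ⊆ --010,10-10
  m21 ⊆ -0-01 [E]
  m22 ⊆ 10-10 [E]
  m24 ⊆ 11-00,110-0
  m26 ⊆ --010,110-0,1101-
  m27 ⊆ 11-11,1101-
  m31 ⊆ 11-11 [E]
E = {--010, -0-01, 10-10, 11-11}

YES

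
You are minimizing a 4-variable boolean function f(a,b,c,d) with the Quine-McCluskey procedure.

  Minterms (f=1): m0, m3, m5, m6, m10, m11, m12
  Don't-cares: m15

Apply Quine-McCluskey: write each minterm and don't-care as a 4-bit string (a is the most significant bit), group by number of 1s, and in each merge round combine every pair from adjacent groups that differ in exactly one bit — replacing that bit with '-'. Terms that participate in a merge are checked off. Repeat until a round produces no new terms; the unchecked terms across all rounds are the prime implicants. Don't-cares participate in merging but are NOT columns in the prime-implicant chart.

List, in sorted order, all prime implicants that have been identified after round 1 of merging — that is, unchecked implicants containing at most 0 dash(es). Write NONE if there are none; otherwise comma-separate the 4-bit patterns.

size-2^0 implicants → 0000  0011(✓)  0101  0110  1010(✓)  1011(✓)  1100  1111(✓)
size-2^1 implicants → -011  1-11  101-
Unchecked terms (primes): -011, 0000, 0101, 0110, 1-11, 101-, 1100

0000, 0101, 0110, 1100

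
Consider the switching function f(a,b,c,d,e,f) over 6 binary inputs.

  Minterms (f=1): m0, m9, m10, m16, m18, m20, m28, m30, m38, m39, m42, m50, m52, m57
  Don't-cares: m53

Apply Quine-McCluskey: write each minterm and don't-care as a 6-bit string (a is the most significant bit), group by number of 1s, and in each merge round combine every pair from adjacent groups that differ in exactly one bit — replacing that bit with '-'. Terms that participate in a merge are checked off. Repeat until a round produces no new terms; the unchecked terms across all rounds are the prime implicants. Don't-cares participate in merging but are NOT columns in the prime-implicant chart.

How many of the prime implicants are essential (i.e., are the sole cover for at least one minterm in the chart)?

size-2^0 implicants → 000000(✓)  001001  001010(✓)  010000(✓)  010010(✓)  010100(✓)  011100(✓)  011110(✓)  100110(✓)  100111(✓)  101010(✓)  110010(✓)  110100(✓)  110101(✓)  111001
size-2^1 implicants → -01010  -10010  -10100  0-0000  01-100  010-00  0100-0  0111-0  10011-  11010-
Unchecked terms (primes): -01010, -10010, -10100, 0-0000, 001001, 01-100, 010-00, 0100-0, 0111-0, 10011-, 11010-, 111001
Minterm coverage:
  m0 ⊆ 0-0000 [E]
  m9 ⊆ 001001 [E]
  m10 ⊆ -01010 [E]
  m16 ⊆ 0-0000,010-00,0100-0
  m18 ⊆ -10010,0100-0
  m20 ⊆ -10100,01-100,010-00
  m28 ⊆ 01-100,0111-0
  m30 ⊆ 0111-0 [E]
  m38 ⊆ 10011- [E]
  m39 ⊆ 10011- [E]
  m42 ⊆ -01010 [E]
  m50 ⊆ -10010 [E]
  m52 ⊆ -10100,11010-
  m57 ⊆ 111001 [E]
E = {-01010, -10010, 0-0000, 001001, 0111-0, 10011-, 111001}

7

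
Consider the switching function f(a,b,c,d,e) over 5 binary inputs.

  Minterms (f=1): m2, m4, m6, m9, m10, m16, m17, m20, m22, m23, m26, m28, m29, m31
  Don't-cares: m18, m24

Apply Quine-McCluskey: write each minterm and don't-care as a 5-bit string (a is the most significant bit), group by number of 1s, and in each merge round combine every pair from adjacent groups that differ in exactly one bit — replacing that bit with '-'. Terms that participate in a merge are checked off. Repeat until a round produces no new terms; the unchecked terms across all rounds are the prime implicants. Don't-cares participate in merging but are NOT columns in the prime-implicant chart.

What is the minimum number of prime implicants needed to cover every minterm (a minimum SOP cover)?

size-2^0 implicants → 00010(✓)  00100(✓)  00110(✓)  01001  01010(✓)  10000(✓)  10001(✓)  10010(✓)  10100(✓)  10110(✓)  10111(✓)  11000(✓)  11010(✓)  11100(✓)  11101(✓)  11111(✓)
size-2^1 implicants → -0010(✓)  -0100(✓)  -0110(✓)  -1010(✓)  0-010(✓)  00-10(✓)  001-0(✓)  1-000(✓)  1-010(✓)  1-100(✓)  1-111  10-00(✓)  10-10(✓)  100-0(✓)  1000-  101-0(✓)  1011-  11-00(✓)  110-0(✓)  111-1  1110-
size-2^2 implicants → --010  -0-10  -01-0  1--00  1-0-0  10--0
Unchecked terms (primes): --010, -0-10, -01-0, 01001, 1--00, 1-0-0, 1-111, 10--0, 1000-, 1011-, 111-1, 1110-
Minterm coverage:
  m2 ⊆ --010,-0-10
  m4 ⊆ -01-0 [E]
  m6 ⊆ -0-10,-01-0
  m9 ⊆ 01001 [E]
  m10 ⊆ --010 [E]
  m16 ⊆ 1--00,1-0-0,10--0,1000-
  m17 ⊆ 1000- [E]
  m20 ⊆ -01-0,1--00,10--0
  m22 ⊆ -0-10,-01-0,10--0,1011-
  m23 ⊆ 1-111,1011-
  m26 ⊆ --010,1-0-0
  m28 ⊆ 1--00,1110-
  m29 ⊆ 111-1,1110-
  m31 ⊆ 1-111,111-1
E = {--010, -01-0, 01001, 1000-}
Petrick residual → 1-111, 1110-
Cover = c'de' + b'ce' + a'bc'd'e + acde + ab'c'd' + abcd'  |cover|=6

6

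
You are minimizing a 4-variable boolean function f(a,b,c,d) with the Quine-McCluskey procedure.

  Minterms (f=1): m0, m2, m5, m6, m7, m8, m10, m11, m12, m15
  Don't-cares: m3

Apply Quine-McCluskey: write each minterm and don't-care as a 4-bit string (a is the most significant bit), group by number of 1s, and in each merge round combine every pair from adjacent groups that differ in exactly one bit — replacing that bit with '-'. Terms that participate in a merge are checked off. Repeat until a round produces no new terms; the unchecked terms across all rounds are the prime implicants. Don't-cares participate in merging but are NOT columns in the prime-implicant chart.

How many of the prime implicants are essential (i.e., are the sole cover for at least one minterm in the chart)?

[col 0] 0000*, 0010*, 0011*, 0101*, 0110*, 0111*, 1000*, 1010*, 1011*, 1100*, 1111*
[col 1] -000*, -010*, -011*, -111*, 0-10*, 0-11*, 00-0*, 001-*, 01-1, 011-*, 1-00, 1-11*, 10-0*, 101-*
[col 2] --11, -0-0, -01-, 0-1-
Prime implicants: --11, -0-0, -01-, 0-1-, 01-1, 1-00
PI chart (minterm → PIs covering it):
  0 | -0-0  (sole → essential)
  2 | -0-0,-01-,0-1-
  5 | 01-1  (sole → essential)
  6 | 0-1-  (sole → essential)
  7 | --11,0-1-,01-1
  8 | -0-0,1-00
  10 | -0-0,-01-
  11 | --11,-01-
  12 | 1-00  (sole → essential)
  15 | --11  (sole → essential)
Essential prime implicants: --11, -0-0, 0-1-, 01-1, 1-00

5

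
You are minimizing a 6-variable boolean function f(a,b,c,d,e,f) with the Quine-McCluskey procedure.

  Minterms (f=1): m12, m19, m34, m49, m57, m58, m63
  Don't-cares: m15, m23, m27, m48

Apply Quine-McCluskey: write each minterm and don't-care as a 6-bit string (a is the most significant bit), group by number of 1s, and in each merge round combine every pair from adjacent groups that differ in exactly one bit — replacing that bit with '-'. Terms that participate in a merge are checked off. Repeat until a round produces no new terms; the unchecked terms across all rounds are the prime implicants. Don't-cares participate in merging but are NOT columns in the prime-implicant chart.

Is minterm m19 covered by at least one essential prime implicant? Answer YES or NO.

[col 0] 001100, 001111, 010011*, 010111*, 011011*, 100010, 110000*, 110001*, 111001*, 111010, 111111
[col 1] 01-011, 010-11, 11-001, 11000-
Prime implicants: 001100, 001111, 01-011, 010-11, 100010, 11-001, 11000-, 111010, 111111
PI chart (minterm → PIs covering it):
  12 | 001100  (sole → essential)
  19 | 01-011,010-11
  34 | 100010  (sole → essential)
  49 | 11-001,11000-
  57 | 11-001  (sole → essential)
  58 | 111010  (sole → essential)
  63 | 111111  (sole → essential)
Essential prime implicants: 001100, 100010, 11-001, 111010, 111111

NO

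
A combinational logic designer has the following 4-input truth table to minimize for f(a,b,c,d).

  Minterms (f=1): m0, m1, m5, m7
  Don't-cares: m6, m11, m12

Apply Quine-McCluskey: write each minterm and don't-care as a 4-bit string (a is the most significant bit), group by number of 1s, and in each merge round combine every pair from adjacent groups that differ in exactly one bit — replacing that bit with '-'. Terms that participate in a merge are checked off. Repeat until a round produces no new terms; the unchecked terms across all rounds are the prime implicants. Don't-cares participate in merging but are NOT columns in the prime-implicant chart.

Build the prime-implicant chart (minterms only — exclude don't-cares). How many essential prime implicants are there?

[col 0] 0000*, 0001*, 0101*, 0110*, 0111*, 1011, 1100
[col 1] 0-01, 000-, 01-1, 011-
Prime implicants: 0-01, 000-, 01-1, 011-, 1011, 1100
PI chart (minterm → PIs covering it):
  0 | 000-  (sole → essential)
  1 | 0-01,000-
  5 | 0-01,01-1
  7 | 01-1,011-
Essential prime implicants: 000-

1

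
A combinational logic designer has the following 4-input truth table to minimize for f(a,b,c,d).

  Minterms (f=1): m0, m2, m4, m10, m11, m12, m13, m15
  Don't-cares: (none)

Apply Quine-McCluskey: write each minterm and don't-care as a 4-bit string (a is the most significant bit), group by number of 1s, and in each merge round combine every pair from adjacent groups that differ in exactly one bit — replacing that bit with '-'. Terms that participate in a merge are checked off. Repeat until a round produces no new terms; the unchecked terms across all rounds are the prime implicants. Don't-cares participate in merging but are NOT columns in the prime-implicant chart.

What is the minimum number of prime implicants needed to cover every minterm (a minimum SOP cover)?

4

[col 0] 0000*, 0010*, 0100*, 1010*, 1011*, 1100*, 1101*, 1111*
[col 1] -010, -100, 0-00, 00-0, 1-11, 101-, 11-1, 110-
Prime implicants: -010, -100, 0-00, 00-0, 1-11, 101-, 11-1, 110-
PI chart (minterm → PIs covering it):
  0 | 0-00,00-0
  2 | -010,00-0
  4 | -100,0-00
  10 | -010,101-
  11 | 1-11,101-
  12 | -100,110-
  13 | 11-1,110-
  15 | 1-11,11-1
(no essential prime implicants)
Petrick residual → -010, 0-00, 1-11, 110-
Minimum SOP uses 4 PIs: b'cd' + a'c'd' + acd + abc'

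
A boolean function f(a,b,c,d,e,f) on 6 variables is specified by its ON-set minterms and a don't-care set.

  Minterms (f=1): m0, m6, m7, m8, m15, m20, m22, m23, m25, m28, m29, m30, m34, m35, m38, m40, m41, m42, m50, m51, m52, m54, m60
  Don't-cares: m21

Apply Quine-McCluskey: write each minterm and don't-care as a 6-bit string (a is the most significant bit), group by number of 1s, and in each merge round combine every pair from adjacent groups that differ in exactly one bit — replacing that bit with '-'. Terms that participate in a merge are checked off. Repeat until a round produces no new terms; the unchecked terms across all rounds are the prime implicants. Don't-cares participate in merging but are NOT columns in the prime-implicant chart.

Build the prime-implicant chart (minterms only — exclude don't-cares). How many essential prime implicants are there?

7

Round 0: 000000✓ 000110✓ 000111✓ 001000✓ 001111✓ 010100✓ 010101✓ 010110✓ 010111✓ 011001✓ 011100✓ 011101✓ 011110✓ 100010✓ 100011✓ 100110✓ 101000✓ 101001✓ 101010✓ 110010✓ 110011✓ 110100✓ 110110✓ 111100✓
Round 1: -00110✓ -01000 -10100✓ -10110✓ -11100✓ 0-0110✓ 0-0111✓ 00-000 00-111 00011-✓ 01-100✓ 01-101✓ 01-110✓ 0101-0✓ 0101-1✓ 01010-✓ 01011-✓ 011-01 0111-0✓ 01110-✓ 1-0010✓ 1-0011✓ 1-0110✓ 10-010 100-10✓ 10001-✓ 1010-0 10100- 11-100✓ 110-10✓ 11001-✓ 1101-0✓
Round 2: --0110 -1-100 -101-0 0-011- 01-1-0 01-10- 0101-- 1-0-10 1-001-
PIs = {--0110, -01000, -1-100, -101-0, 0-011-, 00-000, 00-111, 01-1-0, 01-10-, 0101--, 011-01, 1-0-10, 1-001-, 10-010, 1010-0, 10100-}
Coverage chart:
  m0: 00-000 ←essential
  m6: --0110,0-011-
  m7: 0-011-,00-111
  m8: -01000,00-000
  m15: 00-111 ←essential
  m20: -1-100,-101-0,01-1-0,01-10-,0101--
  m22: --0110,-101-0,0-011-,01-1-0,0101--
  m23: 0-011-,0101--
  m25: 011-01 ←essential
  m28: -1-100,01-1-0,01-10-
  m29: 01-10-,011-01
  m30: 01-1-0 ←essential
  m34: 1-0-10,1-001-,10-010
  m35: 1-001- ←essential
  m38: --0110,1-0-10
  m40: -01000,1010-0,10100-
  m41: 10100- ←essential
  m42: 10-010,1010-0
  m50: 1-0-10,1-001-
  m51: 1-001- ←essential
  m52: -1-100,-101-0
  m54: --0110,-101-0,1-0-10
  m60: -1-100 ←essential
Essential: -1-100, 00-000, 00-111, 01-1-0, 011-01, 1-001-, 10100-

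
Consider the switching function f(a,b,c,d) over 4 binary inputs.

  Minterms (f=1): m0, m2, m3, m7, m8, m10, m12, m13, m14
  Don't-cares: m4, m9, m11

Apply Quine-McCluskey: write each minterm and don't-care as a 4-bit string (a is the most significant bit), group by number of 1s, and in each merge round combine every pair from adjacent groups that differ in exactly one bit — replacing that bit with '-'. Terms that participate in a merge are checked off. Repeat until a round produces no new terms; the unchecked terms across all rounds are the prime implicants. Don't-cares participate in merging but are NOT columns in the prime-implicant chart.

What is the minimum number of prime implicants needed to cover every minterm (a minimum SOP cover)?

[col 0] 0000*, 0010*, 0011*, 0100*, 0111*, 1000*, 1001*, 1010*, 1011*, 1100*, 1101*, 1110*
[col 1] -000*, -010*, -011*, -100*, 0-00*, 0-11, 00-0*, 001-*, 1-00*, 1-01*, 1-10*, 10-0*, 10-1*, 100-*, 101-*, 11-0*, 110-*
[col 2] --00, -0-0, -01-, 1--0, 1-0-, 10--
Prime implicants: --00, -0-0, -01-, 0-11, 1--0, 1-0-, 10--
PI chart (minterm → PIs covering it):
  0 | --00,-0-0
  2 | -0-0,-01-
  3 | -01-,0-11
  7 | 0-11  (sole → essential)
  8 | --00,-0-0,1--0,1-0-,10--
  10 | -0-0,-01-,1--0,10--
  12 | --00,1--0,1-0-
  13 | 1-0-  (sole → essential)
  14 | 1--0  (sole → essential)
Essential prime implicants: 0-11, 1--0, 1-0-
Petrick residual → -0-0
Minimum SOP uses 4 PIs: b'd' + a'cd + ad' + ac'

4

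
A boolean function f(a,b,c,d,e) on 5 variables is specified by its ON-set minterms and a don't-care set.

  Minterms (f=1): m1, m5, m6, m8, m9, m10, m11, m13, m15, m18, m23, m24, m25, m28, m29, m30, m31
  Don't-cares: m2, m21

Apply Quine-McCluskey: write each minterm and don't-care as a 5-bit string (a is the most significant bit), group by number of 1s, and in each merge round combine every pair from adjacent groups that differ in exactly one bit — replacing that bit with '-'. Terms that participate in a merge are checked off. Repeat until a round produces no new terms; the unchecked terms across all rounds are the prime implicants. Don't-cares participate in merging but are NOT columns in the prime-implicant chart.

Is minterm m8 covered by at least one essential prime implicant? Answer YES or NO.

NO

[col 0] 00001*, 00010*, 00101*, 00110*, 01000*, 01001*, 01010*, 01011*, 01101*, 01111*, 10010*, 10101*, 10111*, 11000*, 11001*, 11100*, 11101*, 11110*, 11111*
[col 1] -0010, -0101*, -1000*, -1001*, -1101*, -1111*, 0-001*, 0-010, 0-101*, 00-01*, 00-10, 01-01*, 01-11*, 010-0*, 010-1*, 0100-*, 0101-*, 011-1*, 1-101*, 1-111*, 101-1*, 11-00*, 11-01*, 1100-*, 111-0*, 111-1*, 1110-*, 1111-*
[col 2] --101, -1-01, -100-, -11-1, 0--01, 01--1, 010--, 1-1-1, 11-0-, 111--
Prime implicants: --101, -0010, -1-01, -100-, -11-1, 0--01, 0-010, 00-10, 01--1, 010--, 1-1-1, 11-0-, 111--
PI chart (minterm → PIs covering it):
  1 | 0--01  (sole → essential)
  5 | --101,0--01
  6 | 00-10  (sole → essential)
  8 | -100-,010--
  9 | -1-01,-100-,0--01,01--1,010--
  10 | 0-010,010--
  11 | 01--1,010--
  13 | --101,-1-01,-11-1,0--01,01--1
  15 | -11-1,01--1
  18 | -0010  (sole → essential)
  23 | 1-1-1  (sole → essential)
  24 | -100-,11-0-
  25 | -1-01,-100-,11-0-
  28 | 11-0-,111--
  29 | --101,-1-01,-11-1,1-1-1,11-0-,111--
  30 | 111--  (sole → essential)
  31 | -11-1,1-1-1,111--
Essential prime implicants: -0010, 0--01, 00-10, 1-1-1, 111--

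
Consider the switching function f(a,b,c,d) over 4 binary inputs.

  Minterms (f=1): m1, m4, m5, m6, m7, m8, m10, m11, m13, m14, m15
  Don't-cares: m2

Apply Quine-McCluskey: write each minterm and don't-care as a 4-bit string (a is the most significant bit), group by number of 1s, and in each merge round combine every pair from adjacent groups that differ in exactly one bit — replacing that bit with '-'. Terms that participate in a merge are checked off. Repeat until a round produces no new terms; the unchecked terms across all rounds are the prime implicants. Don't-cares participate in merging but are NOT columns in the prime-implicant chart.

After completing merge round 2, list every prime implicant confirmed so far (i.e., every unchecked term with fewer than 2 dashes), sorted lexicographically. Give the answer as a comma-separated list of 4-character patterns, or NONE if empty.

[col 0] 0001*, 0010*, 0100*, 0101*, 0110*, 0111*, 1000*, 1010*, 1011*, 1101*, 1110*, 1111*
[col 1] -010*, -101*, -110*, -111*, 0-01, 0-10*, 01-0*, 01-1*, 010-*, 011-*, 1-10*, 1-11*, 10-0, 101-*, 11-1*, 111-*
[col 2] --10, -1-1, -11-, 01--, 1-1-
Prime implicants: --10, -1-1, -11-, 0-01, 01--, 1-1-, 10-0

0-01, 10-0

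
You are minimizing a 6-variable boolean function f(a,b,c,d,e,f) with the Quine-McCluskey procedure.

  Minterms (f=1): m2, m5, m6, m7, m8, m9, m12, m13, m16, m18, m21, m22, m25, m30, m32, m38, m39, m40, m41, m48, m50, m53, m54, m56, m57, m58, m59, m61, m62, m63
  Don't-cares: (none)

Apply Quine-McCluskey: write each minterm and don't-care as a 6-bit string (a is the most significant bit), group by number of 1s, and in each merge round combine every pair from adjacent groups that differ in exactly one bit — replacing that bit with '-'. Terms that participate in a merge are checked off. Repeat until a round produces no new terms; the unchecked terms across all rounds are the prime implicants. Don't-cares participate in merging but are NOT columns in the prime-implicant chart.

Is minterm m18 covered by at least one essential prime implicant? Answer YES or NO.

YES

size-2^0 implicants → 000010(✓)  000101(✓)  000110(✓)  000111(✓)  001000(✓)  001001(✓)  001100(✓)  001101(✓)  010000(✓)  010010(✓)  010101(✓)  010110(✓)  011001(✓)  011110(✓)  100000(✓)  100110(✓)  100111(✓)  101000(✓)  101001(✓)  110000(✓)  110010(✓)  110101(✓)  110110(✓)  111000(✓)  111001(✓)  111010(✓)  111011(✓)  111101(✓)  111110(✓)  111111(✓)
size-2^1 implicants → -00110(✓)  -00111(✓)  -01000(✓)  -01001(✓)  -10000(✓)  -10010(✓)  -10101  -10110(✓)  -11001(✓)  -11110(✓)  0-0010(✓)  0-0101  0-0110(✓)  0-1001(✓)  00-101  000-10(✓)  0001-1  00011-(✓)  001-00(✓)  001-01(✓)  00100-(✓)  00110-(✓)  01-110(✓)  010-10(✓)  0100-0(✓)  1-0000(✓)  1-0110(✓)  1-1000(✓)  1-1001(✓)  10-000(✓)  10011-(✓)  10100-(✓)  11-000(✓)  11-010(✓)  11-101  11-110(✓)  110-10(✓)  1100-0(✓)  111-01(✓)  111-10(✓)  111-11(✓)  1110-0(✓)  1110-1(✓)  11100-(✓)  11101-(✓)  1111-1(✓)  11111-(✓)
size-2^2 implicants → --0110  --1001  -0011-  -0100-  -1-110  -10-10  -100-0  0-0-10  001-0-  1--000  1-100-  11--10  11-0-0  111--1  111-1-  1110--
Unchecked terms (primes): --0110, --1001, -0011-, -0100-, -1-110, -10-10, -100-0, -10101, 0-0-10, 0-0101, 00-101, 0001-1, 001-0-, 1--000, 1-100-, 11--10, 11-0-0, 11-101, 111--1, 111-1-, 1110--
Minterm coverage:
  m2 ⊆ 0-0-10 [E]
  m5 ⊆ 0-0101,00-101,0001-1
  m6 ⊆ --0110,-0011-,0-0-10
  m7 ⊆ -0011-,0001-1
  m8 ⊆ -0100-,001-0-
  m9 ⊆ --1001,-0100-,001-0-
  m12 ⊆ 001-0- [E]
  m13 ⊆ 00-101,001-0-
  m16 ⊆ -100-0 [E]
  m18 ⊆ -10-10,-100-0,0-0-10
  m21 ⊆ -10101,0-0101
  m22 ⊆ --0110,-1-110,-10-10,0-0-10
  m25 ⊆ --1001 [E]
  m30 ⊆ -1-110 [E]
  m32 ⊆ 1--000 [E]
  m38 ⊆ --0110,-0011-
  m39 ⊆ -0011- [E]
  m40 ⊆ -0100-,1--000,1-100-
  m41 ⊆ --1001,-0100-,1-100-
  m48 ⊆ -100-0,1--000,11-0-0
  m50 ⊆ -10-10,-100-0,11--10,11-0-0
  m53 ⊆ -10101,11-101
  m54 ⊆ --0110,-1-110,-10-10,11--10
  m56 ⊆ 1--000,1-100-,11-0-0,1110--
  m57 ⊆ --1001,1-100-,111--1,1110--
  m58 ⊆ 11--10,11-0-0,111-1-,1110--
  m59 ⊆ 111--1,111-1-,1110--
  m61 ⊆ 11-101,111--1
  m62 ⊆ -1-110,11--10,111-1-
  m63 ⊆ 111--1,111-1-
E = {--1001, -0011-, -1-110, -100-0, 0-0-10, 001-0-, 1--000}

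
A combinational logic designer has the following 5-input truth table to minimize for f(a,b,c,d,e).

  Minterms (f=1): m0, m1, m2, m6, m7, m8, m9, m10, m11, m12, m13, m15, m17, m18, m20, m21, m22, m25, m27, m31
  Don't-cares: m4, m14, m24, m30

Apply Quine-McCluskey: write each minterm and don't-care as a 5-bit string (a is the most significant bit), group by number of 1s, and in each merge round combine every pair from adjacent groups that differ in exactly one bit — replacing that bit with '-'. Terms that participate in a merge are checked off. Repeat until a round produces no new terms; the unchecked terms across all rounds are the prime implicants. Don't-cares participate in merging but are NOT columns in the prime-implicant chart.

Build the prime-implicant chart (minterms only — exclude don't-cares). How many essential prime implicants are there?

3

[col 0] 00000*, 00001*, 00010*, 00100*, 00110*, 00111*, 01000*, 01001*, 01010*, 01011*, 01100*, 01101*, 01110*, 01111*, 10001*, 10010*, 10100*, 10101*, 10110*, 11000*, 11001*, 11011*, 11110*, 11111*
[col 1] -0001*, -0010*, -0100*, -0110*, -1000*, -1001*, -1011*, -1110*, -1111*, 0-000*, 0-001*, 0-010*, 0-100*, 0-110*, 0-111*, 00-00*, 00-10*, 000-0*, 0000-*, 001-0*, 0011-*, 01-00*, 01-01*, 01-10*, 01-11*, 010-0*, 010-1*, 0100-*, 0101-*, 011-0*, 011-1*, 0110-*, 0111-*, 1-001*, 1-110*, 10-01, 10-10*, 101-0*, 1010-, 11-11*, 110-1*, 1100-*, 1111-*
[col 2] --001, --110, -0-10, -01-0, -1-11, -10-1, -100-, -111-, 0--00*, 0--10*, 0-0-0*, 0-00-, 0-1-0*, 0-11-, 00--0*, 01--0*, 01--1*, 01-0-*, 01-1-*, 010--*, 011--*
[col 3] 0---0, 01---
Prime implicants: --001, --110, -0-10, -01-0, -1-11, -10-1, -100-, -111-, 0---0, 0-00-, 0-11-, 01---, 10-01, 1010-
PI chart (minterm → PIs covering it):
  0 | 0---0,0-00-
  1 | --001,0-00-
  2 | -0-10,0---0
  6 | --110,-0-10,-01-0,0---0,0-11-
  7 | 0-11-  (sole → essential)
  8 | -100-,0---0,0-00-,01---
  9 | --001,-10-1,-100-,0-00-,01---
  10 | 0---0,01---
  11 | -1-11,-10-1,01---
  12 | 0---0,01---
  13 | 01---  (sole → essential)
  15 | -1-11,-111-,0-11-,01---
  17 | --001,10-01
  18 | -0-10  (sole → essential)
  20 | -01-0,1010-
  21 | 10-01,1010-
  22 | --110,-0-10,-01-0
  25 | --001,-10-1,-100-
  27 | -1-11,-10-1
  31 | -1-11,-111-
Essential prime implicants: -0-10, 0-11-, 01---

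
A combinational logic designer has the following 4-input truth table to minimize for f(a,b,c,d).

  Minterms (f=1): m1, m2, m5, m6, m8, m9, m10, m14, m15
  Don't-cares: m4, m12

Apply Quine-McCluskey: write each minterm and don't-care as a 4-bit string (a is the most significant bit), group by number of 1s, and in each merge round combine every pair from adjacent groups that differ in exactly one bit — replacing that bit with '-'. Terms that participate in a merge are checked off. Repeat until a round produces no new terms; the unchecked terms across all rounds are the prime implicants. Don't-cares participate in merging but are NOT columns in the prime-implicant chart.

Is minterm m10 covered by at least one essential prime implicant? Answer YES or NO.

YES

size-2^0 implicants → 0001(✓)  0010(✓)  0100(✓)  0101(✓)  0110(✓)  1000(✓)  1001(✓)  1010(✓)  1100(✓)  1110(✓)  1111(✓)
size-2^1 implicants → -001  -010(✓)  -100(✓)  -110(✓)  0-01  0-10(✓)  01-0(✓)  010-  1-00(✓)  1-10(✓)  10-0(✓)  100-  11-0(✓)  111-
size-2^2 implicants → --10  -1-0  1--0
Unchecked terms (primes): --10, -001, -1-0, 0-01, 010-, 1--0, 100-, 111-
Minterm coverage:
  m1 ⊆ -001,0-01
  m2 ⊆ --10 [E]
  m5 ⊆ 0-01,010-
  m6 ⊆ --10,-1-0
  m8 ⊆ 1--0,100-
  m9 ⊆ -001,100-
  m10 ⊆ --10,1--0
  m14 ⊆ --10,-1-0,1--0,111-
  m15 ⊆ 111- [E]
E = {--10, 111-}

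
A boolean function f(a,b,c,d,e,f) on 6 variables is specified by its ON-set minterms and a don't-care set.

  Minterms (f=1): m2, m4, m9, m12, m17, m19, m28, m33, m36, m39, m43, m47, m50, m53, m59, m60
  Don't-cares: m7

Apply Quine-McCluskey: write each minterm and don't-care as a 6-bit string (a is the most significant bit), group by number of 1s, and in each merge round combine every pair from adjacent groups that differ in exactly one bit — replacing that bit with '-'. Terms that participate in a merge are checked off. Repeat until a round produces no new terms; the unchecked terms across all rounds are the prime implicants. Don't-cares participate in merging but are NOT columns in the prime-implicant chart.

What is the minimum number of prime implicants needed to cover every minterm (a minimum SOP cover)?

size-2^0 implicants → 000010  000100(✓)  000111(✓)  001001  001100(✓)  010001(✓)  010011(✓)  011100(✓)  100001  100100(✓)  100111(✓)  101011(✓)  101111(✓)  110010  110101  111011(✓)  111100(✓)
size-2^1 implicants → -00100  -00111  -11100  0-1100  00-100  0100-1  1-1011  10-111  101-11
Unchecked terms (primes): -00100, -00111, -11100, 0-1100, 00-100, 000010, 001001, 0100-1, 1-1011, 10-111, 100001, 101-11, 110010, 110101
Minterm coverage:
  m2 ⊆ 000010 [E]
  m4 ⊆ -00100,00-100
  m9 ⊆ 001001 [E]
  m12 ⊆ 0-1100,00-100
  m17 ⊆ 0100-1 [E]
  m19 ⊆ 0100-1 [E]
  m28 ⊆ -11100,0-1100
  m33 ⊆ 100001 [E]
  m36 ⊆ -00100 [E]
  m39 ⊆ -00111,10-111
  m43 ⊆ 1-1011,101-11
  m47 ⊆ 10-111,101-11
  m50 ⊆ 110010 [E]
  m53 ⊆ 110101 [E]
  m59 ⊆ 1-1011 [E]
  m60 ⊆ -11100 [E]
E = {-00100, -11100, 000010, 001001, 0100-1, 1-1011, 100001, 110010, 110101}
Petrick residual → 0-1100, 10-111
Cover = b'c'de'f' + bcde'f' + a'cde'f' + a'b'c'd'ef' + a'b'cd'e'f + a'bc'd'f + acd'ef + ab'def + ab'c'd'e'f + abc'd'ef' + abc'de'f  |cover|=11

11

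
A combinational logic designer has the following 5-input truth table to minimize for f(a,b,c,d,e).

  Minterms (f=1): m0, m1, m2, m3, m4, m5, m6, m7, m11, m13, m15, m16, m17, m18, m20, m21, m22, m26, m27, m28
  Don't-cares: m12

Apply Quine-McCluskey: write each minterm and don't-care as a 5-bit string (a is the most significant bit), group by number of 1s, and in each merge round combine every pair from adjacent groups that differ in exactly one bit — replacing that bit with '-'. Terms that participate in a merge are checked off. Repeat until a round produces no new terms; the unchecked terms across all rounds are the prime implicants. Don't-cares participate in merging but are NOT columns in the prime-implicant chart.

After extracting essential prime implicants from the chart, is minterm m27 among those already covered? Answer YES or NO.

Round 0: 00000✓ 00001✓ 00010✓ 00011✓ 00100✓ 00101✓ 00110✓ 00111✓ 01011✓ 01100✓ 01101✓ 01111✓ 10000✓ 10001✓ 10010✓ 10100✓ 10101✓ 10110✓ 11010✓ 11011✓ 11100✓
Round 1: -0000✓ -0001✓ -0010✓ -0100✓ -0101✓ -0110✓ -1011 -1100✓ 0-011✓ 0-100✓ 0-101✓ 0-111✓ 00-00✓ 00-01✓ 00-10✓ 00-11✓ 000-0✓ 000-1✓ 0000-✓ 0001-✓ 001-0✓ 001-1✓ 0010-✓ 0011-✓ 01-11✓ 011-1✓ 0110-✓ 1-010 1-100✓ 10-00✓ 10-01✓ 10-10✓ 100-0✓ 1000-✓ 101-0✓ 1010-✓ 1101-
Round 2: --100 -0-00✓ -0-01✓ -0-10✓ -00-0✓ -000-✓ -01-0✓ -010-✓ 0--11 0-1-1 0-10- 00--0✓ 00--1✓ 00-0-✓ 00-1-✓ 000--✓ 001--✓ 10--0✓ 10-0-✓
Round 3: -0--0 -0-0- 00---
PIs = {--100, -0--0, -0-0-, -1011, 0--11, 0-1-1, 0-10-, 00---, 1-010, 1101-}
Coverage chart:
  m0: -0--0,-0-0-,00---
  m1: -0-0-,00---
  m2: -0--0,00---
  m3: 0--11,00---
  m4: --100,-0--0,-0-0-,0-10-,00---
  m5: -0-0-,0-1-1,0-10-,00---
  m6: -0--0,00---
  m7: 0--11,0-1-1,00---
  m11: -1011,0--11
  m13: 0-1-1,0-10-
  m15: 0--11,0-1-1
  m16: -0--0,-0-0-
  m17: -0-0- ←essential
  m18: -0--0,1-010
  m20: --100,-0--0,-0-0-
  m21: -0-0- ←essential
  m22: -0--0 ←essential
  m26: 1-010,1101-
  m27: -1011,1101-
  m28: --100 ←essential
Essential: --100, -0--0, -0-0-

NO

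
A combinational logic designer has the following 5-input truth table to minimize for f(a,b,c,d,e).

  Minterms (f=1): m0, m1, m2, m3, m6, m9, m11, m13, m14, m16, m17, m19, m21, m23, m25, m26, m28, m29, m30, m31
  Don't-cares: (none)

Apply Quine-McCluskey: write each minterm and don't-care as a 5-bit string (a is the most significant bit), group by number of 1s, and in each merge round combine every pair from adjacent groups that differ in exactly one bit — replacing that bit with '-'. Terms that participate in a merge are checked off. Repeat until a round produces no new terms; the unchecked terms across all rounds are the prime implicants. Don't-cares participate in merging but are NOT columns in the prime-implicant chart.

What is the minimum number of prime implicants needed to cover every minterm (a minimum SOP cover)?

[col 0] 00000*, 00001*, 00010*, 00011*, 00110*, 01001*, 01011*, 01101*, 01110*, 10000*, 10001*, 10011*, 10101*, 10111*, 11001*, 11010*, 11100*, 11101*, 11110*, 11111*
[col 1] -0000*, -0001*, -0011*, -1001*, -1101*, -1110, 0-001*, 0-011*, 0-110, 00-10, 000-0*, 000-1*, 0000-*, 0001-*, 01-01*, 010-1*, 1-001*, 1-101*, 1-111*, 10-01*, 10-11*, 100-1*, 1000-*, 101-1*, 11-01*, 11-10, 111-0*, 111-1*, 1110-*, 1111-*
[col 2] --001, -00-1, -000-, -1-01, 0-0-1, 000--, 1--01, 1-1-1, 10--1, 111--
Prime implicants: --001, -00-1, -000-, -1-01, -1110, 0-0-1, 0-110, 00-10, 000--, 1--01, 1-1-1, 10--1, 11-10, 111--
PI chart (minterm → PIs covering it):
  0 | -000-,000--
  1 | --001,-00-1,-000-,0-0-1,000--
  2 | 00-10,000--
  3 | -00-1,0-0-1,000--
  6 | 0-110,00-10
  9 | --001,-1-01,0-0-1
  11 | 0-0-1  (sole → essential)
  13 | -1-01  (sole → essential)
  14 | -1110,0-110
  16 | -000-  (sole → essential)
  17 | --001,-00-1,-000-,1--01,10--1
  19 | -00-1,10--1
  21 | 1--01,1-1-1,10--1
  23 | 1-1-1,10--1
  25 | --001,-1-01,1--01
  26 | 11-10  (sole → essential)
  28 | 111--  (sole → essential)
  29 | -1-01,1--01,1-1-1,111--
  30 | -1110,11-10,111--
  31 | 1-1-1,111--
Essential prime implicants: -000-, -1-01, 0-0-1, 11-10, 111--
Petrick residual → -1110, 00-10, 10--1
Minimum SOP uses 8 PIs: b'c'd' + bd'e + bcde' + a'c'e + a'b'de' + ab'e + abde' + abc

8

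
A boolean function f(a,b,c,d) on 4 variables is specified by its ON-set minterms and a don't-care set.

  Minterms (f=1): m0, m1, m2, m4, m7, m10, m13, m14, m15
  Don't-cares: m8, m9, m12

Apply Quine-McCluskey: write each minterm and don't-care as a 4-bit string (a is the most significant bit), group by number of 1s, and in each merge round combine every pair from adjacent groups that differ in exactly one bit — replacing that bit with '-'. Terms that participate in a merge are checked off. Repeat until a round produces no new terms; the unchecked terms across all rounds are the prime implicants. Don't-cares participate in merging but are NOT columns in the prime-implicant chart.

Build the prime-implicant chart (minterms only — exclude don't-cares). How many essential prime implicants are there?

[col 0] 0000*, 0001*, 0010*, 0100*, 0111*, 1000*, 1001*, 1010*, 1100*, 1101*, 1110*, 1111*
[col 1] -000*, -001*, -010*, -100*, -111, 0-00*, 00-0*, 000-*, 1-00*, 1-01*, 1-10*, 10-0*, 100-*, 11-0*, 11-1*, 110-*, 111-*
[col 2] --00, -0-0, -00-, 1--0, 1-0-, 11--
Prime implicants: --00, -0-0, -00-, -111, 1--0, 1-0-, 11--
PI chart (minterm → PIs covering it):
  0 | --00,-0-0,-00-
  1 | -00-  (sole → essential)
  2 | -0-0  (sole → essential)
  4 | --00  (sole → essential)
  7 | -111  (sole → essential)
  10 | -0-0,1--0
  13 | 1-0-,11--
  14 | 1--0,11--
  15 | -111,11--
Essential prime implicants: --00, -0-0, -00-, -111

4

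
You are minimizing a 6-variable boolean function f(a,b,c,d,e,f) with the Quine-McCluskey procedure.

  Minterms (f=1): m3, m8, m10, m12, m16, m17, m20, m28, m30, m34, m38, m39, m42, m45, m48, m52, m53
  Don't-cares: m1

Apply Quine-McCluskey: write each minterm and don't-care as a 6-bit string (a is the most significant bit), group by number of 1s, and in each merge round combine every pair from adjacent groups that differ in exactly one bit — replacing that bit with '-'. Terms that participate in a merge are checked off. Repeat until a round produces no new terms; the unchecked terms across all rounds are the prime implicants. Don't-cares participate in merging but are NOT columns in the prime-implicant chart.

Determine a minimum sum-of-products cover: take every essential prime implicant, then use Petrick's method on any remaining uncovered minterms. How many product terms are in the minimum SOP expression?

[col 0] 000001*, 000011*, 001000*, 001010*, 001100*, 010000*, 010001*, 010100*, 011100*, 011110*, 100010*, 100110*, 100111*, 101010*, 101101, 110000*, 110100*, 110101*
[col 1] -01010, -10000*, -10100*, 0-0001, 0-1100, 0000-1, 001-00, 0010-0, 01-100, 010-00*, 01000-, 0111-0, 10-010, 100-10, 10011-, 110-00*, 11010-
[col 2] -10-00
Prime implicants: -01010, -10-00, 0-0001, 0-1100, 0000-1, 001-00, 0010-0, 01-100, 01000-, 0111-0, 10-010, 100-10, 10011-, 101101, 11010-
PI chart (minterm → PIs covering it):
  3 | 0000-1  (sole → essential)
  8 | 001-00,0010-0
  10 | -01010,0010-0
  12 | 0-1100,001-00
  16 | -10-00,01000-
  17 | 0-0001,01000-
  20 | -10-00,01-100
  28 | 0-1100,01-100,0111-0
  30 | 0111-0  (sole → essential)
  34 | 10-010,100-10
  38 | 100-10,10011-
  39 | 10011-  (sole → essential)
  42 | -01010,10-010
  45 | 101101  (sole → essential)
  48 | -10-00  (sole → essential)
  52 | -10-00,11010-
  53 | 11010-  (sole → essential)
Essential prime implicants: -10-00, 0000-1, 0111-0, 10011-, 101101, 11010-
Petrick residual → -01010, 0-0001, 001-00, 10-010
Minimum SOP uses 10 PIs: b'cd'ef' + bc'e'f' + a'c'd'e'f + a'b'c'd'f + a'b'ce'f' + a'bcdf' + ab'd'ef' + ab'c'de + ab'cde'f + abc'de'

10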